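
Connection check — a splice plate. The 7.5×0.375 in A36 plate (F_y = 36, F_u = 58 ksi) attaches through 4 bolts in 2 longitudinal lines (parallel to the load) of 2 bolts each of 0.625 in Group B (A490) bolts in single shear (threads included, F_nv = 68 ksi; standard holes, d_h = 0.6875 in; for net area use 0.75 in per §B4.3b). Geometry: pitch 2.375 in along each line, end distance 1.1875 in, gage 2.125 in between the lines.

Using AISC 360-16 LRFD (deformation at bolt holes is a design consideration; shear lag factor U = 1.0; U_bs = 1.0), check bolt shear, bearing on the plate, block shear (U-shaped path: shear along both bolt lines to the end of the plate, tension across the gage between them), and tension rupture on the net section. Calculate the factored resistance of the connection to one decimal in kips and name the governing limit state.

62.6 kips (bolt shear governs)

Bolt shear: A_b = π(0.625)²/4 = 0.3068 in². φR_n = 0.75 × 68 × 0.3068 × 4 × 1 = 62.6 kips.
Bearing (0.375 in plate, F_u = 58 ksi): end bolts L_c = 1.1875 − 0.6875/2 = 0.84375, R_n = min(1.2×0.84375×0.375×58, 2.4×0.625×0.375×58) = 22.022 kips/bolt; interior L_c = 2.375 − 0.6875 = 1.6875, R_n = 32.625 kips/bolt. φR_n = 0.75 × (2×22.022 + 2×32.625) = 82.0 kips.
Block shear: shear path 2×[1.1875+1×2.375] = 2×3.5625 in, A_gv = 2.6719, A_nv = 2×(3.5625 − 1.5×0.75)×0.375 = 1.8281 in²; tension across gage: (2.125 − 1×0.75)×0.375 = 0.51563 in². R_n = min(0.6×58×1.8281, 0.6×36×2.6719) + 1.0×58×0.51563 = min(63.618, 57.713) + 29.907 = 87.62 kips. φR_n = 0.75 × 87.62 = 65.7 kips.
Tension rupture (net): A_n = (7.5 − 2×0.75)×0.375 = 2.25 in² (U = 1.0, A_e = A_n). φR_n = 0.75 × 58 × 2.25 = 97.9 kips.
Governing: min(62.6, 82.0, 65.7, 97.9) = 62.6 kips → bolt shear.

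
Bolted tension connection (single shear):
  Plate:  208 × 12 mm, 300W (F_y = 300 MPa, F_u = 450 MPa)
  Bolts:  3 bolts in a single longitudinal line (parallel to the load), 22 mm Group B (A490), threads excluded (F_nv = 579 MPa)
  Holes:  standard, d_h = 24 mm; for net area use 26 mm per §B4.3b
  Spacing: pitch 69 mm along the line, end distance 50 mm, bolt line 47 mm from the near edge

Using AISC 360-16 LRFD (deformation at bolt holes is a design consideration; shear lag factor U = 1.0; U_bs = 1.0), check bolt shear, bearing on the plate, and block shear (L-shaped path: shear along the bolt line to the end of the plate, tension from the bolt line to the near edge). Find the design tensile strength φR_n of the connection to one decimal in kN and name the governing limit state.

436.6 kN (block shear governs)

Bolt shear: A_b = π(22)²/4 = 380.13 mm². φR_n = 0.75 × 579 × 380.13 × 3 × 1 = 495.2 kN.
Bearing (12 mm plate, F_u = 450 MPa): end bolts L_c = 50 − 24/2 = 38, R_n = min(1.2×38×12×450, 2.4×22×12×450) = 246.24 kN/bolt; interior L_c = 69 − 24 = 45, R_n = 285.12 kN/bolt. φR_n = 0.75 × (1×246.24 + 2×285.12) = 612.4 kN.
Block shear: shear path 1×[50+2×69] = 1×188 mm, A_gv = 2256, A_nv = 1×(188 − 2.5×26)×12 = 1476 mm²; tension to near edge: (47 − 0.5×26)×12 = 408 mm². R_n = min(0.6×450×1476, 0.6×300×2256) + 1.0×450×408 = min(398.52, 406.08) + 183.6 = 582.12 kN. φR_n = 0.75 × 582.12 = 436.6 kN.
Governing: min(495.2, 612.4, 436.6) = 436.6 kN → block shear.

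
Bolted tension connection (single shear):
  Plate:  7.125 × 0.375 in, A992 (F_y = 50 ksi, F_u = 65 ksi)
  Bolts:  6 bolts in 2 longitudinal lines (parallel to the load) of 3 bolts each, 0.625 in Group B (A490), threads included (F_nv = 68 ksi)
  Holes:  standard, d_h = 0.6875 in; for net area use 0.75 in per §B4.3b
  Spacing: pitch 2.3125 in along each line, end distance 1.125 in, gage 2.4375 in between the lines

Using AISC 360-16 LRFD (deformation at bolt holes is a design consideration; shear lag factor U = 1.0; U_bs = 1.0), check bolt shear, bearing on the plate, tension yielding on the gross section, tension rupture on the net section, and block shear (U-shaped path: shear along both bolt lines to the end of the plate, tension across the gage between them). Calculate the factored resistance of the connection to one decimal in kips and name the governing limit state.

93.9 kips (bolt shear governs)

Bolt shear: A_b = π(0.625)²/4 = 0.3068 in². φR_n = 0.75 × 68 × 0.3068 × 6 × 1 = 93.9 kips.
Bearing (0.375 in plate, F_u = 65 ksi): end bolts L_c = 1.125 − 0.6875/2 = 0.78125, R_n = min(1.2×0.78125×0.375×65, 2.4×0.625×0.375×65) = 22.852 kips/bolt; interior L_c = 2.3125 − 0.6875 = 1.625, R_n = 36.563 kips/bolt. φR_n = 0.75 × (2×22.852 + 4×36.563) = 144.0 kips.
Tension yield (gross): A_g = 7.125×0.375 = 2.6719 in². φR_n = 0.90 × 50 × 2.6719 = 120.2 kips.
Tension rupture (net): A_n = (7.125 − 2×0.75)×0.375 = 2.1094 in² (U = 1.0, A_e = A_n). φR_n = 0.75 × 65 × 2.1094 = 102.8 kips.
Block shear: shear path 2×[1.125+2×2.3125] = 2×5.75 in, A_gv = 4.3125, A_nv = 2×(5.75 − 2.5×0.75)×0.375 = 2.9063 in²; tension across gage: (2.4375 − 1×0.75)×0.375 = 0.63281 in². R_n = min(0.6×65×2.9063, 0.6×50×4.3125) + 1.0×65×0.63281 = min(113.35, 129.38) + 41.133 = 154.48 kips. φR_n = 0.75 × 154.48 = 115.9 kips.
Governing: min(93.9, 144.0, 120.2, 102.8, 115.9) = 93.9 kips → bolt shear.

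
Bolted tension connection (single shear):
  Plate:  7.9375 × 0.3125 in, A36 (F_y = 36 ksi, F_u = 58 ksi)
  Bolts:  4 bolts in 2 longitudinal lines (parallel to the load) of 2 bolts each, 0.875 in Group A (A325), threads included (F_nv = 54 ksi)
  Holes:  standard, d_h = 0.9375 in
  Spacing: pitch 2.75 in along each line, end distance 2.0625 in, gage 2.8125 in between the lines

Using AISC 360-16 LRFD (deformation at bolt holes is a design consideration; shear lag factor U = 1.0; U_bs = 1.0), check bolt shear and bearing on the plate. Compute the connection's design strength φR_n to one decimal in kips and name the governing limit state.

Bolt shear: A_b = π(0.875)²/4 = 0.60132 in². φR_n = 0.75 × 54 × 0.60132 × 4 × 1 = 97.4 kips.
Bearing (0.3125 in plate, F_u = 58 ksi): end bolts L_c = 2.0625 − 0.9375/2 = 1.59375, R_n = min(1.2×1.59375×0.3125×58, 2.4×0.875×0.3125×58) = 34.664 kips/bolt; interior L_c = 2.75 − 0.9375 = 1.8125, R_n = 38.063 kips/bolt. φR_n = 0.75 × (2×34.664 + 2×38.063) = 109.1 kips.
Governing: min(97.4, 109.1) = 97.4 kips → bolt shear.

97.4 kips (bolt shear governs)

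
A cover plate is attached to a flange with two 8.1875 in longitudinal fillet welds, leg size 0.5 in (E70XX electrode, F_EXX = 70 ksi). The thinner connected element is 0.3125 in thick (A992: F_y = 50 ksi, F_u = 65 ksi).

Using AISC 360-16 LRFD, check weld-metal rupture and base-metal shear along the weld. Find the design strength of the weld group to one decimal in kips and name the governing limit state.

149.7 kips (base-metal shear governs)

Weld metal: throat = 0.707×0.5 = 0.3535 in, L = 2×8.1875 = 16.375 in. φR_n = 0.75 × 0.6 × 70 × 0.3535 × 16.375 = 182.3 kips.
Base metal shear (0.3125 in plate): yield φR_n = 1.0×0.6×50×0.3125×16.375 = 153.5 kips; rupture φR_n = 0.75×0.6×65×0.3125×16.375 = 149.7 kips; take 149.7 kips (rupture).
Governing: min(182.3, 149.7) = 149.7 kips → base-metal shear.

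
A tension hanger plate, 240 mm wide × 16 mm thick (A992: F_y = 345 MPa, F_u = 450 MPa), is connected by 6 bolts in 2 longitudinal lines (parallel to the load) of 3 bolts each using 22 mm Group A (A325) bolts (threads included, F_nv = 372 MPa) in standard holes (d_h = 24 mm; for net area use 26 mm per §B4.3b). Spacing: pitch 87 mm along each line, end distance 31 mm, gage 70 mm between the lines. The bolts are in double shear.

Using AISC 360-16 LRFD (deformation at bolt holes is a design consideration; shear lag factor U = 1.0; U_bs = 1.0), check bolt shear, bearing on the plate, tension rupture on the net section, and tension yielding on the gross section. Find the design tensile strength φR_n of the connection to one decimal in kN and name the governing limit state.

Bolt shear: A_b = π(22)²/4 = 380.13 mm². φR_n = 0.75 × 372 × 380.13 × 6 × 2 = 1272.7 kN.
Bearing (16 mm plate, F_u = 450 MPa): end bolts L_c = 31 − 24/2 = 19, R_n = min(1.2×19×16×450, 2.4×22×16×450) = 164.16 kN/bolt; interior L_c = 87 − 24 = 63, R_n = 380.16 kN/bolt. φR_n = 0.75 × (2×164.16 + 4×380.16) = 1386.7 kN.
Tension rupture (net): A_n = (240 − 2×26)×16 = 3008 mm² (U = 1.0, A_e = A_n). φR_n = 0.75 × 450 × 3008 = 1015.2 kN.
Tension yield (gross): A_g = 240×16 = 3840 mm². φR_n = 0.90 × 345 × 3840 = 1192.3 kN.
Governing: min(1272.7, 1386.7, 1015.2, 1192.3) = 1015.2 kN → net-section rupture.

1015.2 kN (net-section rupture governs)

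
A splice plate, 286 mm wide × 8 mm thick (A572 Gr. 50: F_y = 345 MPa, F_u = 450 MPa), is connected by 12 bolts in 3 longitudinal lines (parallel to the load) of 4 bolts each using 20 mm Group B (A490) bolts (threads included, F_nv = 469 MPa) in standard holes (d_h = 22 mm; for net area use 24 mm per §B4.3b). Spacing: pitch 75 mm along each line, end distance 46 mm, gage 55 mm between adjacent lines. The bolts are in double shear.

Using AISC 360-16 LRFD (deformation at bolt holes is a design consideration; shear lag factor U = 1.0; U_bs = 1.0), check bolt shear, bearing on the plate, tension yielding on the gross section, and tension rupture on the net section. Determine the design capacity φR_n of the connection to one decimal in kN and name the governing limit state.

Bolt shear: A_b = π(20)²/4 = 314.16 mm². φR_n = 0.75 × 469 × 314.16 × 12 × 2 = 2652.1 kN.
Bearing (8 mm plate, F_u = 450 MPa): end bolts L_c = 46 − 22/2 = 35, R_n = min(1.2×35×8×450, 2.4×20×8×450) = 151.2 kN/bolt; interior L_c = 75 − 22 = 53, R_n = 172.8 kN/bolt. φR_n = 0.75 × (3×151.2 + 9×172.8) = 1506.6 kN.
Tension yield (gross): A_g = 286×8 = 2288 mm². φR_n = 0.90 × 345 × 2288 = 710.4 kN.
Tension rupture (net): A_n = (286 − 3×24)×8 = 1712 mm² (U = 1.0, A_e = A_n). φR_n = 0.75 × 450 × 1712 = 577.8 kN.
Governing: min(2652.1, 1506.6, 710.4, 577.8) = 577.8 kN → net-section rupture.

577.8 kN (net-section rupture governs)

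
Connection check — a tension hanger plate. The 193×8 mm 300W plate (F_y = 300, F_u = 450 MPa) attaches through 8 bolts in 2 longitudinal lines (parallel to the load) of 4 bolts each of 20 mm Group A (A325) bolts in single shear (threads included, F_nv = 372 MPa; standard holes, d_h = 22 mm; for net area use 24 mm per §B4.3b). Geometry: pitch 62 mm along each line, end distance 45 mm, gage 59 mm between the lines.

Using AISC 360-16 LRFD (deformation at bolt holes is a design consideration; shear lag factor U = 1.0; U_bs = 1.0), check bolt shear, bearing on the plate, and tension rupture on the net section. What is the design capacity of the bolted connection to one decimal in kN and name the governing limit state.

391.5 kN (net-section rupture governs)

Bolt shear: A_b = π(20)²/4 = 314.16 mm². φR_n = 0.75 × 372 × 314.16 × 8 × 1 = 701.2 kN.
Bearing (8 mm plate, F_u = 450 MPa): end bolts L_c = 45 − 22/2 = 34, R_n = min(1.2×34×8×450, 2.4×20×8×450) = 146.88 kN/bolt; interior L_c = 62 − 22 = 40, R_n = 172.8 kN/bolt. φR_n = 0.75 × (2×146.88 + 6×172.8) = 997.9 kN.
Tension rupture (net): A_n = (193 − 2×24)×8 = 1160 mm² (U = 1.0, A_e = A_n). φR_n = 0.75 × 450 × 1160 = 391.5 kN.
Governing: min(701.2, 997.9, 391.5) = 391.5 kN → net-section rupture.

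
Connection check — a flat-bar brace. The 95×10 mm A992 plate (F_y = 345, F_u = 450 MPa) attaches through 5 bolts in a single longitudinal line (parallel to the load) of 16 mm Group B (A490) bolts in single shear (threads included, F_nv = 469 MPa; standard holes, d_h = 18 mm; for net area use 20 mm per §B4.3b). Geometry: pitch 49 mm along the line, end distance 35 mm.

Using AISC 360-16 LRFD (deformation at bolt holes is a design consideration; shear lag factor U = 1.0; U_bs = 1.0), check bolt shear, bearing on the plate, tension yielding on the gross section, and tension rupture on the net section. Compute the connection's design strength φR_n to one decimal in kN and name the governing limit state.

Bolt shear: A_b = π(16)²/4 = 201.06 mm². φR_n = 0.75 × 469 × 201.06 × 5 × 1 = 353.6 kN.
Bearing (10 mm plate, F_u = 450 MPa): end bolts L_c = 35 − 18/2 = 26, R_n = min(1.2×26×10×450, 2.4×16×10×450) = 140.4 kN/bolt; interior L_c = 49 − 18 = 31, R_n = 167.4 kN/bolt. φR_n = 0.75 × (1×140.4 + 4×167.4) = 607.5 kN.
Tension yield (gross): A_g = 95×10 = 950 mm². φR_n = 0.90 × 345 × 950 = 295.0 kN.
Tension rupture (net): A_n = (95 − 1×20)×10 = 750 mm² (U = 1.0, A_e = A_n). φR_n = 0.75 × 450 × 750 = 253.1 kN.
Governing: min(353.6, 607.5, 295.0, 253.1) = 253.1 kN → net-section rupture.

253.1 kN (net-section rupture governs)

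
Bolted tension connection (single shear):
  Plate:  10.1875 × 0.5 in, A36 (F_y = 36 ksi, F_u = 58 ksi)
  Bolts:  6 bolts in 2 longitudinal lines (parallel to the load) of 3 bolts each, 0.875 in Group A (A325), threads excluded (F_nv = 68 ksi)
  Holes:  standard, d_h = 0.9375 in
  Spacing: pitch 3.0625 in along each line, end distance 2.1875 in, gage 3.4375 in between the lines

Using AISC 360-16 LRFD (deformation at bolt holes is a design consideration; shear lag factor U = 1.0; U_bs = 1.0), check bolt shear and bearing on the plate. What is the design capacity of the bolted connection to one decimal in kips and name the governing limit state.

184.0 kips (bolt shear governs)

Bolt shear: A_b = π(0.875)²/4 = 0.60132 in². φR_n = 0.75 × 68 × 0.60132 × 6 × 1 = 184.0 kips.
Bearing (0.5 in plate, F_u = 58 ksi): end bolts L_c = 2.1875 − 0.9375/2 = 1.71875, R_n = min(1.2×1.71875×0.5×58, 2.4×0.875×0.5×58) = 59.813 kips/bolt; interior L_c = 3.0625 − 0.9375 = 2.125, R_n = 60.9 kips/bolt. φR_n = 0.75 × (2×59.813 + 4×60.9) = 272.4 kips.
Governing: min(184.0, 272.4) = 184.0 kips → bolt shear.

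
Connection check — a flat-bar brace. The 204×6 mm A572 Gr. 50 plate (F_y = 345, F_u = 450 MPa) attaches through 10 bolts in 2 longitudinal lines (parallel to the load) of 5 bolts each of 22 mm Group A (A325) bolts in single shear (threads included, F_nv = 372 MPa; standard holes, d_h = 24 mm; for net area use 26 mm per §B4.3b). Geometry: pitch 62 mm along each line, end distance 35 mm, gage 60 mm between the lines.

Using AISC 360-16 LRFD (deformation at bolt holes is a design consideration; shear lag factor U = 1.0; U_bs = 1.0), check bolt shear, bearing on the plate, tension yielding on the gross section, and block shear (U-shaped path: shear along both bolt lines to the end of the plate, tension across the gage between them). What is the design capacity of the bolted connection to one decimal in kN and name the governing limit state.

380.1 kN (gross-section yield governs)

Bolt shear: A_b = π(22)²/4 = 380.13 mm². φR_n = 0.75 × 372 × 380.13 × 10 × 1 = 1060.6 kN.
Bearing (6 mm plate, F_u = 450 MPa): end bolts L_c = 35 − 24/2 = 23, R_n = min(1.2×23×6×450, 2.4×22×6×450) = 74.52 kN/bolt; interior L_c = 62 − 24 = 38, R_n = 123.12 kN/bolt. φR_n = 0.75 × (2×74.52 + 8×123.12) = 850.5 kN.
Tension yield (gross): A_g = 204×6 = 1224 mm². φR_n = 0.90 × 345 × 1224 = 380.1 kN.
Block shear: shear path 2×[35+4×62] = 2×283 mm, A_gv = 3396, A_nv = 2×(283 − 4.5×26)×6 = 1992 mm²; tension across gage: (60 − 1×26)×6 = 204 mm². R_n = min(0.6×450×1992, 0.6×345×3396) + 1.0×450×204 = min(537.84, 702.97) + 91.8 = 629.64 kN. φR_n = 0.75 × 629.64 = 472.2 kN.
Governing: min(1060.6, 850.5, 380.1, 472.2) = 380.1 kN → gross-section yield.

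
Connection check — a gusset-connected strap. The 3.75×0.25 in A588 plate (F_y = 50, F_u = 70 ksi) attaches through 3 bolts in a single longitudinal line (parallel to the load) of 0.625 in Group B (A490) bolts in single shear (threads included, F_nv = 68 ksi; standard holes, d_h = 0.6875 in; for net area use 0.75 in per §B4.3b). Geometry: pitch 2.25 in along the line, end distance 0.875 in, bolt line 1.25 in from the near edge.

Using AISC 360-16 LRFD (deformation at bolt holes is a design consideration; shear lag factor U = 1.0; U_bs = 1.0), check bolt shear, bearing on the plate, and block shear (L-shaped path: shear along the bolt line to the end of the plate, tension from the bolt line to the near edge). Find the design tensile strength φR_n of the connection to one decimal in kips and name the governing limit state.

Bolt shear: A_b = π(0.625)²/4 = 0.3068 in². φR_n = 0.75 × 68 × 0.3068 × 3 × 1 = 46.9 kips.
Bearing (0.25 in plate, F_u = 70 ksi): end bolts L_c = 0.875 − 0.6875/2 = 0.53125, R_n = min(1.2×0.53125×0.25×70, 2.4×0.625×0.25×70) = 11.156 kips/bolt; interior L_c = 2.25 − 0.6875 = 1.5625, R_n = 26.25 kips/bolt. φR_n = 0.75 × (1×11.156 + 2×26.25) = 47.7 kips.
Block shear: shear path 1×[0.875+2×2.25] = 1×5.375 in, A_gv = 1.3438, A_nv = 1×(5.375 − 2.5×0.75)×0.25 = 0.875 in²; tension to near edge: (1.25 − 0.5×0.75)×0.25 = 0.21875 in². R_n = min(0.6×70×0.875, 0.6×50×1.3438) + 1.0×70×0.21875 = min(36.75, 40.314) + 15.313 = 52.063 kips. φR_n = 0.75 × 52.063 = 39.0 kips.
Governing: min(46.9, 47.7, 39.0) = 39.0 kips → block shear.

39.0 kips (block shear governs)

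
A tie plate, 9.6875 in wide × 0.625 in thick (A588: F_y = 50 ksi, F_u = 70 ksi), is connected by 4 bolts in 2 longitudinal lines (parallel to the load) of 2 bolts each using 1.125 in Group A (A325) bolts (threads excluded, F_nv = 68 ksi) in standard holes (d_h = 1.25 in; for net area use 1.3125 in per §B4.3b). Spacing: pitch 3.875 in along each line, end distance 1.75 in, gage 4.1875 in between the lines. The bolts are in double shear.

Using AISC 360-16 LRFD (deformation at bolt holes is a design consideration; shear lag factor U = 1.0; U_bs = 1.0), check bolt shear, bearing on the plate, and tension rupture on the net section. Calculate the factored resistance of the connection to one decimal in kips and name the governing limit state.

231.7 kips (net-section rupture governs)

Bolt shear: A_b = π(1.125)²/4 = 0.99402 in². φR_n = 0.75 × 68 × 0.99402 × 4 × 2 = 405.6 kips.
Bearing (0.625 in plate, F_u = 70 ksi): end bolts L_c = 1.75 − 1.25/2 = 1.125, R_n = min(1.2×1.125×0.625×70, 2.4×1.125×0.625×70) = 59.063 kips/bolt; interior L_c = 3.875 − 1.25 = 2.625, R_n = 118.13 kips/bolt. φR_n = 0.75 × (2×59.063 + 2×118.13) = 265.8 kips.
Tension rupture (net): A_n = (9.6875 − 2×1.3125)×0.625 = 4.4141 in² (U = 1.0, A_e = A_n). φR_n = 0.75 × 70 × 4.4141 = 231.7 kips.
Governing: min(405.6, 265.8, 231.7) = 231.7 kips → net-section rupture.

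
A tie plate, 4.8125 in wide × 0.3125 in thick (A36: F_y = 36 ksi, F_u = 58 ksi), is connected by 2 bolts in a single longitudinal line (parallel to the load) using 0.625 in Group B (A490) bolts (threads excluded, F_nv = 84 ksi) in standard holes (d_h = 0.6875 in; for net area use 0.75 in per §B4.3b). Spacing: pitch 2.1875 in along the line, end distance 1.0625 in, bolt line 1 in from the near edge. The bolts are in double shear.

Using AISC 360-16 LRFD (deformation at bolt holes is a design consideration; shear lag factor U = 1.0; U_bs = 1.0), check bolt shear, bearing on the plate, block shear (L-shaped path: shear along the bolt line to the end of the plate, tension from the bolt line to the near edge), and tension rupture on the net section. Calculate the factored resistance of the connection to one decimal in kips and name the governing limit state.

24.9 kips (block shear governs)

Bolt shear: A_b = π(0.625)²/4 = 0.3068 in². φR_n = 0.75 × 84 × 0.3068 × 2 × 2 = 77.3 kips.
Bearing (0.3125 in plate, F_u = 58 ksi): end bolts L_c = 1.0625 − 0.6875/2 = 0.71875, R_n = min(1.2×0.71875×0.3125×58, 2.4×0.625×0.3125×58) = 15.633 kips/bolt; interior L_c = 2.1875 − 0.6875 = 1.5, R_n = 27.188 kips/bolt. φR_n = 0.75 × (1×15.633 + 1×27.188) = 32.1 kips.
Block shear: shear path 1×[1.0625+1×2.1875] = 1×3.25 in, A_gv = 1.0156, A_nv = 1×(3.25 − 1.5×0.75)×0.3125 = 0.66406 in²; tension to near edge: (1 − 0.5×0.75)×0.3125 = 0.19531 in². R_n = min(0.6×58×0.66406, 0.6×36×1.0156) + 1.0×58×0.19531 = min(23.109, 21.937) + 11.328 = 33.265 kips. φR_n = 0.75 × 33.265 = 24.9 kips.
Tension rupture (net): A_n = (4.8125 − 1×0.75)×0.3125 = 1.2695 in² (U = 1.0, A_e = A_n). φR_n = 0.75 × 58 × 1.2695 = 55.2 kips.
Governing: min(77.3, 32.1, 24.9, 55.2) = 24.9 kips → block shear.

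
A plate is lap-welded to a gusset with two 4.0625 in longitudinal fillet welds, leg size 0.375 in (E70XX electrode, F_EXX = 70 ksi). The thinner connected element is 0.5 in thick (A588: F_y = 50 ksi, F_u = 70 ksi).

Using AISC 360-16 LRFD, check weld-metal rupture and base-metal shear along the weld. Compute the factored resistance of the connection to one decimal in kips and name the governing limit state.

Weld metal: throat = 0.707×0.375 = 0.26513 in, L = 2×4.0625 = 8.125 in. φR_n = 0.75 × 0.6 × 70 × 0.26513 × 8.125 = 67.9 kips.
Base metal shear (0.5 in plate): yield φR_n = 1.0×0.6×50×0.5×8.125 = 121.9 kips; rupture φR_n = 0.75×0.6×70×0.5×8.125 = 128.0 kips; take 121.9 kips (yield).
Governing: min(67.9, 121.9) = 67.9 kips → weld metal.

67.9 kips (weld metal governs)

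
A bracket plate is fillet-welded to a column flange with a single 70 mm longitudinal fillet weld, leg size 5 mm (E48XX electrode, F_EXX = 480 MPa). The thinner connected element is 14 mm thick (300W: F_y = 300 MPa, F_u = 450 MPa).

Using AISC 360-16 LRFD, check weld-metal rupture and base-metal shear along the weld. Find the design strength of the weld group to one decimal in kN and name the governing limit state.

Weld metal: throat = 0.707×5 = 3.535 mm, L = 70 mm. φR_n = 0.75 × 0.6 × 480 × 3.535 × 70 = 53.4 kN.
Base metal shear (14 mm plate): yield φR_n = 1.0×0.6×300×14×70 = 176.4 kN; rupture φR_n = 0.75×0.6×450×14×70 = 198.5 kN; take 176.4 kN (yield).
Governing: min(53.4, 176.4) = 53.4 kN → weld metal.

53.4 kN (weld metal governs)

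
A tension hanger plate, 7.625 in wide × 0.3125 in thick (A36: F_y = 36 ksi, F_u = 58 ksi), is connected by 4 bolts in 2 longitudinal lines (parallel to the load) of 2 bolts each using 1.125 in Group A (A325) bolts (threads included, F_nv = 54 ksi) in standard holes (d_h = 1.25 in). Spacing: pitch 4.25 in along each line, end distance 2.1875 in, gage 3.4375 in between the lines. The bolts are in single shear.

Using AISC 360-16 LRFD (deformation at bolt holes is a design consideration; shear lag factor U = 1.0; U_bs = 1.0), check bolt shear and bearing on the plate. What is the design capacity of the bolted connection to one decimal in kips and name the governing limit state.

124.4 kips (bearing governs)

Bolt shear: A_b = π(1.125)²/4 = 0.99402 in². φR_n = 0.75 × 54 × 0.99402 × 4 × 1 = 161.0 kips.
Bearing (0.3125 in plate, F_u = 58 ksi): end bolts L_c = 2.1875 − 1.25/2 = 1.5625, R_n = min(1.2×1.5625×0.3125×58, 2.4×1.125×0.3125×58) = 33.984 kips/bolt; interior L_c = 4.25 − 1.25 = 3, R_n = 48.938 kips/bolt. φR_n = 0.75 × (2×33.984 + 2×48.938) = 124.4 kips.
Governing: min(161.0, 124.4) = 124.4 kips → bearing.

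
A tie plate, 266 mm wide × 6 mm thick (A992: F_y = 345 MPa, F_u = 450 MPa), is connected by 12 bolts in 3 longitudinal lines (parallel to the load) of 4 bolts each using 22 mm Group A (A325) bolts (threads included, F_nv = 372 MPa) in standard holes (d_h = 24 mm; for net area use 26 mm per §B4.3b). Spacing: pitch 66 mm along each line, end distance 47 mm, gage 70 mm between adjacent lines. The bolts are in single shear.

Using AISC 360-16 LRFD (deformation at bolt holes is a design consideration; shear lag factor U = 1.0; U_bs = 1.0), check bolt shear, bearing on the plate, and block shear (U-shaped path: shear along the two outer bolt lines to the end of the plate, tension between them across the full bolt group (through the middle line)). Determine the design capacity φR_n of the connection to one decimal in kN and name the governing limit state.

Bolt shear: A_b = π(22)²/4 = 380.13 mm². φR_n = 0.75 × 372 × 380.13 × 12 × 1 = 1272.7 kN.
Bearing (6 mm plate, F_u = 450 MPa): end bolts L_c = 47 − 24/2 = 35, R_n = min(1.2×35×6×450, 2.4×22×6×450) = 113.4 kN/bolt; interior L_c = 66 − 24 = 42, R_n = 136.08 kN/bolt. φR_n = 0.75 × (3×113.4 + 9×136.08) = 1173.7 kN.
Block shear: shear path 2×[47+3×66] = 2×245 mm, A_gv = 2940, A_nv = 2×(245 − 3.5×26)×6 = 1848 mm²; tension across gage: (140 − 2×26)×6 = 528 mm². R_n = min(0.6×450×1848, 0.6×345×2940) + 1.0×450×528 = min(498.96, 608.58) + 237.6 = 736.56 kN. φR_n = 0.75 × 736.56 = 552.4 kN.
Governing: min(1272.7, 1173.7, 552.4) = 552.4 kN → block shear.

552.4 kN (block shear governs)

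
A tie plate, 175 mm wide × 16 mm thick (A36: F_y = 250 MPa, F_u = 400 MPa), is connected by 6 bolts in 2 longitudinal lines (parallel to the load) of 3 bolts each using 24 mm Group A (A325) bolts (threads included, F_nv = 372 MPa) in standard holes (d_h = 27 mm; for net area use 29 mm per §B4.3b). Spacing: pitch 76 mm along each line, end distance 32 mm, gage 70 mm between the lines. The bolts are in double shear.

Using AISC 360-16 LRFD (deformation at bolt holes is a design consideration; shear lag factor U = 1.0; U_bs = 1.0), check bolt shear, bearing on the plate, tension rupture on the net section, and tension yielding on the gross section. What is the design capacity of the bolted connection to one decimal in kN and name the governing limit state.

561.6 kN (net-section rupture governs)

Bolt shear: A_b = π(24)²/4 = 452.39 mm². φR_n = 0.75 × 372 × 452.39 × 6 × 2 = 1514.6 kN.
Bearing (16 mm plate, F_u = 400 MPa): end bolts L_c = 32 − 27/2 = 18.5, R_n = min(1.2×18.5×16×400, 2.4×24×16×400) = 142.08 kN/bolt; interior L_c = 76 − 27 = 49, R_n = 368.64 kN/bolt. φR_n = 0.75 × (2×142.08 + 4×368.64) = 1319.0 kN.
Tension rupture (net): A_n = (175 − 2×29)×16 = 1872 mm² (U = 1.0, A_e = A_n). φR_n = 0.75 × 400 × 1872 = 561.6 kN.
Tension yield (gross): A_g = 175×16 = 2800 mm². φR_n = 0.90 × 250 × 2800 = 630.0 kN.
Governing: min(1514.6, 1319.0, 561.6, 630.0) = 561.6 kN → net-section rupture.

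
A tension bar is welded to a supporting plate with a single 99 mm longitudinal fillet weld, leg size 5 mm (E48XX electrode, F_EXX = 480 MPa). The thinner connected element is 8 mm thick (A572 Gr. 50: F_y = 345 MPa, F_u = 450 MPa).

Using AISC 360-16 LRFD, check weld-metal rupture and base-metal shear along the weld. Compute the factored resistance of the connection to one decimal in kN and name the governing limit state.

75.6 kN (weld metal governs)

Weld metal: throat = 0.707×5 = 3.535 mm, L = 99 mm. φR_n = 0.75 × 0.6 × 480 × 3.535 × 99 = 75.6 kN.
Base metal shear (8 mm plate): yield φR_n = 1.0×0.6×345×8×99 = 163.9 kN; rupture φR_n = 0.75×0.6×450×8×99 = 160.4 kN; take 160.4 kN (rupture).
Governing: min(75.6, 160.4) = 75.6 kN → weld metal.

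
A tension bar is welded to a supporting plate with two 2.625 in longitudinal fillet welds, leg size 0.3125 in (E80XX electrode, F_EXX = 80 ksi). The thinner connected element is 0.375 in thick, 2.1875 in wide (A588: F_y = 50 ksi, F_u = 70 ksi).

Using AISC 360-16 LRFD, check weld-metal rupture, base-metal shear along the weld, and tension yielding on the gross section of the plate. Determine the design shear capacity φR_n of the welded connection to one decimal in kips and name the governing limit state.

36.9 kips (gross-section yield governs)

Weld metal: throat = 0.707×0.3125 = 0.22094 in, L = 2×2.625 = 5.25 in. φR_n = 0.75 × 0.6 × 80 × 0.22094 × 5.25 = 41.8 kips.
Base metal shear (0.375 in plate): yield φR_n = 1.0×0.6×50×0.375×5.25 = 59.1 kips; rupture φR_n = 0.75×0.6×70×0.375×5.25 = 62.0 kips; take 59.1 kips (yield).
Tension yield (gross): A_g = 2.1875×0.375 = 0.82031 in². φR_n = 0.90 × 50 × 0.82031 = 36.9 kips.
Governing: min(41.8, 59.1, 36.9) = 36.9 kips → gross-section yield.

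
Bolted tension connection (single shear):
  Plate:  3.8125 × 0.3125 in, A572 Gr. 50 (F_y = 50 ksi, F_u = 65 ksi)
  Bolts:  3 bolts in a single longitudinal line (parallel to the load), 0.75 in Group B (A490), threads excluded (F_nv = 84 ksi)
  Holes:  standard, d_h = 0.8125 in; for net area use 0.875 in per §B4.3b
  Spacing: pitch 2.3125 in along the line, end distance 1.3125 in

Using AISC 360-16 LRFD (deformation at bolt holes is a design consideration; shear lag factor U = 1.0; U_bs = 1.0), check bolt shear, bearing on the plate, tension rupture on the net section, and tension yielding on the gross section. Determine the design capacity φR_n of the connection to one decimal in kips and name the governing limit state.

Bolt shear: A_b = π(0.75)²/4 = 0.44179 in². φR_n = 0.75 × 84 × 0.44179 × 3 × 1 = 83.5 kips.
Bearing (0.3125 in plate, F_u = 65 ksi): end bolts L_c = 1.3125 − 0.8125/2 = 0.90625, R_n = min(1.2×0.90625×0.3125×65, 2.4×0.75×0.3125×65) = 22.09 kips/bolt; interior L_c = 2.3125 − 0.8125 = 1.5, R_n = 36.563 kips/bolt. φR_n = 0.75 × (1×22.09 + 2×36.563) = 71.4 kips.
Tension rupture (net): A_n = (3.8125 − 1×0.875)×0.3125 = 0.91797 in² (U = 1.0, A_e = A_n). φR_n = 0.75 × 65 × 0.91797 = 44.8 kips.
Tension yield (gross): A_g = 3.8125×0.3125 = 1.1914 in². φR_n = 0.90 × 50 × 1.1914 = 53.6 kips.
Governing: min(83.5, 71.4, 44.8, 53.6) = 44.8 kips → net-section rupture.

44.8 kips (net-section rupture governs)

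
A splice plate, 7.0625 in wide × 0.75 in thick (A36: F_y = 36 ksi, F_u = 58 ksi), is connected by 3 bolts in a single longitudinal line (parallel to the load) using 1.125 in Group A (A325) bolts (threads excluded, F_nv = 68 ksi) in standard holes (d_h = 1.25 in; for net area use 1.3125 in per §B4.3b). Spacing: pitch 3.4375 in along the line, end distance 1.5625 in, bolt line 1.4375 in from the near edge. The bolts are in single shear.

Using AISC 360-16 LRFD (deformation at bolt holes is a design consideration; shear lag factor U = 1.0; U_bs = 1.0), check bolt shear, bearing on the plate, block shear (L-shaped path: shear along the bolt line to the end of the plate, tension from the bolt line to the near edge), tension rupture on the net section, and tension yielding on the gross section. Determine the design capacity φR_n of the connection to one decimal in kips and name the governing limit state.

126.4 kips (block shear governs)

Bolt shear: A_b = π(1.125)²/4 = 0.99402 in². φR_n = 0.75 × 68 × 0.99402 × 3 × 1 = 152.1 kips.
Bearing (0.75 in plate, F_u = 58 ksi): end bolts L_c = 1.5625 − 1.25/2 = 0.9375, R_n = min(1.2×0.9375×0.75×58, 2.4×1.125×0.75×58) = 48.938 kips/bolt; interior L_c = 3.4375 − 1.25 = 2.1875, R_n = 114.19 kips/bolt. φR_n = 0.75 × (1×48.938 + 2×114.19) = 208.0 kips.
Block shear: shear path 1×[1.5625+2×3.4375] = 1×8.4375 in, A_gv = 6.3281, A_nv = 1×(8.4375 − 2.5×1.3125)×0.75 = 3.8672 in²; tension to near edge: (1.4375 − 0.5×1.3125)×0.75 = 0.58594 in². R_n = min(0.6×58×3.8672, 0.6×36×6.3281) + 1.0×58×0.58594 = min(134.58, 136.69) + 33.985 = 168.57 kips. φR_n = 0.75 × 168.57 = 126.4 kips.
Tension rupture (net): A_n = (7.0625 − 1×1.3125)×0.75 = 4.3125 in² (U = 1.0, A_e = A_n). φR_n = 0.75 × 58 × 4.3125 = 187.6 kips.
Tension yield (gross): A_g = 7.0625×0.75 = 5.2969 in². φR_n = 0.90 × 36 × 5.2969 = 171.6 kips.
Governing: min(152.1, 208.0, 126.4, 187.6, 171.6) = 126.4 kips → block shear.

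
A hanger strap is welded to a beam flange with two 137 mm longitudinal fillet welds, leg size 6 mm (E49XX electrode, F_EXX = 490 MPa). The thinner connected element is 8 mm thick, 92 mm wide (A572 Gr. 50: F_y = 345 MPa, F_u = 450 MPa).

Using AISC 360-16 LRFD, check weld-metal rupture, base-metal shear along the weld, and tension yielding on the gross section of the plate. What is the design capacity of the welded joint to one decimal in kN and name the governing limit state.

Weld metal: throat = 0.707×6 = 4.242 mm, L = 2×137 = 274 mm. φR_n = 0.75 × 0.6 × 490 × 4.242 × 274 = 256.3 kN.
Base metal shear (8 mm plate): yield φR_n = 1.0×0.6×345×8×274 = 453.7 kN; rupture φR_n = 0.75×0.6×450×8×274 = 443.9 kN; take 443.9 kN (rupture).
Tension yield (gross): A_g = 92×8 = 736 mm². φR_n = 0.90 × 345 × 736 = 228.5 kN.
Governing: min(256.3, 443.9, 228.5) = 228.5 kN → gross-section yield.

228.5 kN (gross-section yield governs)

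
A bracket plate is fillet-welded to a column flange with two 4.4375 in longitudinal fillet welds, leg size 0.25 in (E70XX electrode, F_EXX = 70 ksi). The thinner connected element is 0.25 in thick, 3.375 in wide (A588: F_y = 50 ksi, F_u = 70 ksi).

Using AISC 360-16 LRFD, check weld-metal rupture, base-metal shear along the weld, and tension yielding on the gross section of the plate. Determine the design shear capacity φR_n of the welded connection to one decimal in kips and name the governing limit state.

Weld metal: throat = 0.707×0.25 = 0.17675 in, L = 2×4.4375 = 8.875 in. φR_n = 0.75 × 0.6 × 70 × 0.17675 × 8.875 = 49.4 kips.
Base metal shear (0.25 in plate): yield φR_n = 1.0×0.6×50×0.25×8.875 = 66.6 kips; rupture φR_n = 0.75×0.6×70×0.25×8.875 = 69.9 kips; take 66.6 kips (yield).
Tension yield (gross): A_g = 3.375×0.25 = 0.84375 in². φR_n = 0.90 × 50 × 0.84375 = 38.0 kips.
Governing: min(49.4, 66.6, 38.0) = 38.0 kips → gross-section yield.

38.0 kips (gross-section yield governs)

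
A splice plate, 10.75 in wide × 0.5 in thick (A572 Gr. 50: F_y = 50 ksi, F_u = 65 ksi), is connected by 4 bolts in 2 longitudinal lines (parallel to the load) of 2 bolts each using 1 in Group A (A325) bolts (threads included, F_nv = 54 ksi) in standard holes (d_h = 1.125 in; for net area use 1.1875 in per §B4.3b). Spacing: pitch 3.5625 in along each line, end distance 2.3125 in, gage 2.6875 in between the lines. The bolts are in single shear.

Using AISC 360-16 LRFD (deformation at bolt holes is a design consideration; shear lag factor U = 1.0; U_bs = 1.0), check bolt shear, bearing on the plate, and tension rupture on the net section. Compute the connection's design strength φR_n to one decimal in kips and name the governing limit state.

127.2 kips (bolt shear governs)

Bolt shear: A_b = π(1)²/4 = 0.7854 in². φR_n = 0.75 × 54 × 0.7854 × 4 × 1 = 127.2 kips.
Bearing (0.5 in plate, F_u = 65 ksi): end bolts L_c = 2.3125 − 1.125/2 = 1.75, R_n = min(1.2×1.75×0.5×65, 2.4×1×0.5×65) = 68.25 kips/bolt; interior L_c = 3.5625 − 1.125 = 2.4375, R_n = 78 kips/bolt. φR_n = 0.75 × (2×68.25 + 2×78) = 219.4 kips.
Tension rupture (net): A_n = (10.75 − 2×1.1875)×0.5 = 4.1875 in² (U = 1.0, A_e = A_n). φR_n = 0.75 × 65 × 4.1875 = 204.1 kips.
Governing: min(127.2, 219.4, 204.1) = 127.2 kips → bolt shear.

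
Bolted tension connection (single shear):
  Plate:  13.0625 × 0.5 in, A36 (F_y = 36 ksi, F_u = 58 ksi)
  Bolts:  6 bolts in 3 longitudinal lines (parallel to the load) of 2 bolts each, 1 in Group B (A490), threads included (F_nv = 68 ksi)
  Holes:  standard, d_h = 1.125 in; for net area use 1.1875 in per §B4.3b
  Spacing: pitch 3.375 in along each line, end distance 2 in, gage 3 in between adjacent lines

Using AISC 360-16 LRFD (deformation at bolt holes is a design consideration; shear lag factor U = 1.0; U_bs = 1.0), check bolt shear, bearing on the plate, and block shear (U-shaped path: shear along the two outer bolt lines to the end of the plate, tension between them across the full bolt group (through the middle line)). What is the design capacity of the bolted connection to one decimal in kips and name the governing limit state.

165.9 kips (block shear governs)

Bolt shear: A_b = π(1)²/4 = 0.7854 in². φR_n = 0.75 × 68 × 0.7854 × 6 × 1 = 240.3 kips.
Bearing (0.5 in plate, F_u = 58 ksi): end bolts L_c = 2 − 1.125/2 = 1.4375, R_n = min(1.2×1.4375×0.5×58, 2.4×1×0.5×58) = 50.025 kips/bolt; interior L_c = 3.375 − 1.125 = 2.25, R_n = 69.6 kips/bolt. φR_n = 0.75 × (3×50.025 + 3×69.6) = 269.2 kips.
Block shear: shear path 2×[2+1×3.375] = 2×5.375 in, A_gv = 5.375, A_nv = 2×(5.375 − 1.5×1.1875)×0.5 = 3.5938 in²; tension across gage: (6 − 2×1.1875)×0.5 = 1.8125 in². R_n = min(0.6×58×3.5938, 0.6×36×5.375) + 1.0×58×1.8125 = min(125.06, 116.1) + 105.13 = 221.23 kips. φR_n = 0.75 × 221.23 = 165.9 kips.
Governing: min(240.3, 269.2, 165.9) = 165.9 kips → block shear.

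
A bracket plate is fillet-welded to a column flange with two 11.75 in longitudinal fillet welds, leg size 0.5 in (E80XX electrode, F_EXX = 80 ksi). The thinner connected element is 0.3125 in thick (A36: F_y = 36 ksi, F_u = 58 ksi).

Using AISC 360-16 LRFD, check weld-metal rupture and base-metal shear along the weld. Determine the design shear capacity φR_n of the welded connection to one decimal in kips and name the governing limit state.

Weld metal: throat = 0.707×0.5 = 0.3535 in, L = 2×11.75 = 23.5 in. φR_n = 0.75 × 0.6 × 80 × 0.3535 × 23.5 = 299.1 kips.
Base metal shear (0.3125 in plate): yield φR_n = 1.0×0.6×36×0.3125×23.5 = 158.6 kips; rupture φR_n = 0.75×0.6×58×0.3125×23.5 = 191.7 kips; take 158.6 kips (yield).
Governing: min(299.1, 158.6) = 158.6 kips → base-metal shear.

158.6 kips (base-metal shear governs)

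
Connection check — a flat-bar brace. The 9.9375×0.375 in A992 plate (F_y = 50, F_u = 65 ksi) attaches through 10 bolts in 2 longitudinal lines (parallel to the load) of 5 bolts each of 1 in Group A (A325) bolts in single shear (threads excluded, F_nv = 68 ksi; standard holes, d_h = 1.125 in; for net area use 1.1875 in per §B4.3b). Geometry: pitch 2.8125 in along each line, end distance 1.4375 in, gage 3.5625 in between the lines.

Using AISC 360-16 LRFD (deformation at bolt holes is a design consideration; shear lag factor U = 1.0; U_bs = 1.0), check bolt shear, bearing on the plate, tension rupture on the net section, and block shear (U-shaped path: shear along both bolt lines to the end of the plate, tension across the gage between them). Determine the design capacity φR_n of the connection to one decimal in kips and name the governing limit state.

Bolt shear: A_b = π(1)²/4 = 0.7854 in². φR_n = 0.75 × 68 × 0.7854 × 10 × 1 = 400.6 kips.
Bearing (0.375 in plate, F_u = 65 ksi): end bolts L_c = 1.4375 − 1.125/2 = 0.875, R_n = min(1.2×0.875×0.375×65, 2.4×1×0.375×65) = 25.594 kips/bolt; interior L_c = 2.8125 − 1.125 = 1.6875, R_n = 49.359 kips/bolt. φR_n = 0.75 × (2×25.594 + 8×49.359) = 334.5 kips.
Tension rupture (net): A_n = (9.9375 − 2×1.1875)×0.375 = 2.8359 in² (U = 1.0, A_e = A_n). φR_n = 0.75 × 65 × 2.8359 = 138.3 kips.
Block shear: shear path 2×[1.4375+4×2.8125] = 2×12.6875 in, A_gv = 9.5156, A_nv = 2×(12.6875 − 4.5×1.1875)×0.375 = 5.5078 in²; tension across gage: (3.5625 − 1×1.1875)×0.375 = 0.89063 in². R_n = min(0.6×65×5.5078, 0.6×50×9.5156) + 1.0×65×0.89063 = min(214.8, 285.47) + 57.891 = 272.69 kips. φR_n = 0.75 × 272.69 = 204.5 kips.
Governing: min(400.6, 334.5, 138.3, 204.5) = 138.3 kips → net-section rupture.

138.3 kips (net-section rupture governs)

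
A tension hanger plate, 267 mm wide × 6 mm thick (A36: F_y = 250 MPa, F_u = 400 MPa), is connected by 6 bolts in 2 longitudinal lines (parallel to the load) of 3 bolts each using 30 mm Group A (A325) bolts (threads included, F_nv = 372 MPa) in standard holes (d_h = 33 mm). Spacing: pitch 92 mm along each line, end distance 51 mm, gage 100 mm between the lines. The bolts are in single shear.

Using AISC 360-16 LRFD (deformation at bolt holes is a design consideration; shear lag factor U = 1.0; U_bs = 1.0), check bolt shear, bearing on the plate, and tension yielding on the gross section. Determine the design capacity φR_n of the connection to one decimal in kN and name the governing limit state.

Bolt shear: A_b = π(30)²/4 = 706.86 mm². φR_n = 0.75 × 372 × 706.86 × 6 × 1 = 1183.3 kN.
Bearing (6 mm plate, F_u = 400 MPa): end bolts L_c = 51 − 33/2 = 34.5, R_n = min(1.2×34.5×6×400, 2.4×30×6×400) = 99.36 kN/bolt; interior L_c = 92 − 33 = 59, R_n = 169.92 kN/bolt. φR_n = 0.75 × (2×99.36 + 4×169.92) = 658.8 kN.
Tension yield (gross): A_g = 267×6 = 1602 mm². φR_n = 0.90 × 250 × 1602 = 360.5 kN.
Governing: min(1183.3, 658.8, 360.5) = 360.5 kN → gross-section yield.

360.5 kN (gross-section yield governs)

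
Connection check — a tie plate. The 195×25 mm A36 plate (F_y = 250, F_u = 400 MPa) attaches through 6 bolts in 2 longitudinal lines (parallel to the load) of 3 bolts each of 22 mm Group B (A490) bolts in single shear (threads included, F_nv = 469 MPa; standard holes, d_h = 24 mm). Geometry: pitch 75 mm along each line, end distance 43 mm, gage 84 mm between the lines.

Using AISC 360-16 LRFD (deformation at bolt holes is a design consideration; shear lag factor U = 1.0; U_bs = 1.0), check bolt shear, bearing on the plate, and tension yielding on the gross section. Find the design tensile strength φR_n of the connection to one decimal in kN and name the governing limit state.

Bolt shear: A_b = π(22)²/4 = 380.13 mm². φR_n = 0.75 × 469 × 380.13 × 6 × 1 = 802.3 kN.
Bearing (25 mm plate, F_u = 400 MPa): end bolts L_c = 43 − 24/2 = 31, R_n = min(1.2×31×25×400, 2.4×22×25×400) = 372 kN/bolt; interior L_c = 75 − 24 = 51, R_n = 528 kN/bolt. φR_n = 0.75 × (2×372 + 4×528) = 2142.0 kN.
Tension yield (gross): A_g = 195×25 = 4875 mm². φR_n = 0.90 × 250 × 4875 = 1096.9 kN.
Governing: min(802.3, 2142.0, 1096.9) = 802.3 kN → bolt shear.

802.3 kN (bolt shear governs)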